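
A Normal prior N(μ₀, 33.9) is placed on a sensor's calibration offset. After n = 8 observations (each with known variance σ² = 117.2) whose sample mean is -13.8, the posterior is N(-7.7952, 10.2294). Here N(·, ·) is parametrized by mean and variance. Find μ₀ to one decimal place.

μ₀ = 6.1

With known observation variance, the Normal–Normal posterior has precision τ_n = τ₀ + n/σ² and mean μ_n = (τ₀μ₀ + (n/σ²)x̄)/τ_n.
Here τ₀ = 1/33.9 = 0.029499 and τ_data = 8/117.2 = 0.068259, so τ_n = 0.097758.
Rearranging for μ₀: μ₀ = (μ_n·τ_n − τ_data·x̄)/τ₀ = (-7.7952·0.097758 − 0.068259·-13.8) / 0.029499 = 0.179931/0.029499 ≈ 6.1.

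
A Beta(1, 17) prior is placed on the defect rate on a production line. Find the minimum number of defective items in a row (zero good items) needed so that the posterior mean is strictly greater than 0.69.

k = 37

After k defective items and 0 good items the posterior is Beta(1+k, 17), with mean (1+k)/(1+17+k).
Set (1+k)/(18+k) > 0.69 and solve: k > (0.69·18 − 1)/(1 − 0.69) = 36.839.
The smallest integer exceeding 36.839 is 37, and checking k=37: (38)/(55) = 0.6909 > 0.69.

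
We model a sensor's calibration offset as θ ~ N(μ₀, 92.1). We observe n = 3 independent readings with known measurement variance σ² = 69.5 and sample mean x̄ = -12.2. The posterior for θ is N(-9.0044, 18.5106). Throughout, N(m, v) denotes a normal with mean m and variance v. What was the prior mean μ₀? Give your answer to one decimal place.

μ₀ = 3.7

The posterior mean is a precision-weighted average: μ_n = (τ₀μ₀ + τ_data·x̄)/(τ₀+τ_data), with τ₀=1/σ₀² and τ_data=n/σ².
Here τ₀ = 1/92.1 = 0.010858 and τ_data = 3/69.5 = 0.043165, so τ_n = 0.054023.
Rearranging for μ₀: μ₀ = (μ_n·τ_n − τ_data·x̄)/τ₀ = (-9.0044·0.054023 − 0.043165·-12.2) / 0.010858 = 0.040168/0.010858 ≈ 3.7.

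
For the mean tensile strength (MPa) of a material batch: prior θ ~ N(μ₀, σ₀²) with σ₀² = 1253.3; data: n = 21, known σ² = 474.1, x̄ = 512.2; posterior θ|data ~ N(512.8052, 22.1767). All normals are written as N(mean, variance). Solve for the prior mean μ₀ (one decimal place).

The posterior mean is a precision-weighted average: μ_n = (τ₀μ₀ + τ_data·x̄)/(τ₀+τ_data), with τ₀=1/σ₀² and τ_data=n/σ².
Here τ₀ = 1/1253.3 = 0.000798 and τ_data = 21/474.1 = 0.044294, so τ_n = 0.045092.
Rearranging for μ₀: μ₀ = (μ_n·τ_n − τ_data·x̄)/τ₀ = (512.8052·0.045092 − 0.044294·512.2) / 0.000798 = 0.436025/0.000798 ≈ 546.4.

μ₀ = 546.4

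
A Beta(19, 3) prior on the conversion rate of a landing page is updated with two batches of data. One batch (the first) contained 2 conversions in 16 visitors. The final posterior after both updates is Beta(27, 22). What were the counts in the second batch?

6 conversions and 5 bounces

Sequential conjugate updates are equivalent to a single update on the pooled data, so total successes = posterior α − prior α and total failures = posterior β − prior β.
Total across both batches: 27−19=8 conversions, 22−3=19 bounces.
Subtract the first batch: 8−2=6 conversions and 19−14=5 bounces.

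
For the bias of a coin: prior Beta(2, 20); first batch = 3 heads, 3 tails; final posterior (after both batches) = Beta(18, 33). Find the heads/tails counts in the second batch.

13 heads and 10 tails

Because Beta–binomial updating is additive in the counts, the combined data contributed (α_post−α_prior, β_post−β_prior) successes and failures.
Total across both batches: 18−2=16 heads, 33−20=13 tails.
Subtract the first batch: 16−3=13 heads and 13−3=10 tails.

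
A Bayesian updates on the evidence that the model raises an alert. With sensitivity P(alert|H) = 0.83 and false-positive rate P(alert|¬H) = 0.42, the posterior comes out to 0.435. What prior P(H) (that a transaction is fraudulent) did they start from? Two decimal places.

P(H) = 0.28

Bayes' rule in odds form gives O(H|E) = O(H)·[P(E|H)/P(E|¬H)], hence O(H) = O(H|E)/LR.
Posterior odds = 0.435/(1−0.435) = 0.7699. LR = 0.83/0.42 = 1.9762.
Prior odds = 0.7699/1.9762 = 0.3896, so P(H) = 0.3896/(1+0.3896) ≈ 0.28.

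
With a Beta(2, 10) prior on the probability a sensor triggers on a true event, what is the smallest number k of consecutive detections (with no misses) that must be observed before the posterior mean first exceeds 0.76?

After k detections and 0 misses the posterior is Beta(2+k, 10), with mean (2+k)/(2+10+k).
Set (2+k)/(12+k) > 0.76 and solve: k > (0.76·12 − 2)/(1 − 0.76) = 29.667.
The smallest integer exceeding 29.667 is 30, and checking k=30: (32)/(42) = 0.7619 > 0.76.

k = 30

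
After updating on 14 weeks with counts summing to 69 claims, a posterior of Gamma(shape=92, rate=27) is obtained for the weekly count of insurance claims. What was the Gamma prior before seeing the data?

Gamma(shape=23, rate=13)

Gamma–Poisson conjugacy: posterior shape = α + Σxᵢ, posterior rate = β + n.
So α = 92 − 69 = 23 and β = 27 − 14 = 13.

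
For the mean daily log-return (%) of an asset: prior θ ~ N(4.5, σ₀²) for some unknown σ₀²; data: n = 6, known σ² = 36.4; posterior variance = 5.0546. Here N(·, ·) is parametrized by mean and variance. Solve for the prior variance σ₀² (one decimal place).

For the Normal–Normal model with known σ², precisions add: τ_n = τ₀ + n/σ².
So 1/σ₀² = 1/5.0546 − 6/36.4 = 0.197840 − 0.164835 = 0.033005.
Hence σ₀² = 1/0.033005 ≈ 30.3.

σ₀² = 30.3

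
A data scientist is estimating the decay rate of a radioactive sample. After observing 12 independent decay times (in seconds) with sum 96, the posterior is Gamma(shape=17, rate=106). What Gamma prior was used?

For an exponential likelihood with a Gamma(α, β) prior on the rate, n observations with total T give posterior Gamma(α+n, β+T).
So α = 17 − 12 = 5 and β = 106 − 96 = 10.

Gamma(shape=5, rate=10)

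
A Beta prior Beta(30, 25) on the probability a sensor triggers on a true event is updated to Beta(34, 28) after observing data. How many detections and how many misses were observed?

A Beta(a, b) prior with s successes and f failures in binomial data gives a Beta(a+s, b+f) posterior.
Match parameters: s=34−30=4, f=28−25=3.

4 detections and 3 misses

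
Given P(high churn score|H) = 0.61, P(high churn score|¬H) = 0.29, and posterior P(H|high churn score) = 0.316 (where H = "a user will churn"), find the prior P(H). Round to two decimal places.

Bayes' rule in odds form gives O(H|E) = O(H)·[P(E|H)/P(E|¬H)], hence O(H) = O(H|E)/LR.
Posterior odds = 0.316/(1−0.316) = 0.4620. LR = 0.61/0.29 = 2.1034.
Prior odds = 0.4620/2.1034 = 0.2196, so P(H) = 0.2196/(1+0.2196) ≈ 0.18.

P(H) = 0.18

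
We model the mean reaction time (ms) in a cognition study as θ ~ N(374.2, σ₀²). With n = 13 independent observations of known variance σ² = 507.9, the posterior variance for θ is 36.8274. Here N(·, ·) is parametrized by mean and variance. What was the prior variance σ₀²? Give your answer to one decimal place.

For the Normal–Normal model with known σ², precisions add: τ_n = τ₀ + n/σ².
So 1/σ₀² = 1/36.8274 − 13/507.9 = 0.027154 − 0.025596 = 0.001558.
Hence σ₀² = 1/0.001558 ≈ 641.8.

σ₀² = 641.8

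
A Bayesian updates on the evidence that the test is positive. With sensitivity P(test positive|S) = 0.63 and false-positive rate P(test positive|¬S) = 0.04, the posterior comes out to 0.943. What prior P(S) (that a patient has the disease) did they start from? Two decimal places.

In odds form, posterior odds = prior odds × likelihood ratio, so prior odds = posterior odds ÷ LR.
Posterior odds = 0.943/(1−0.943) = 16.5439. LR = 0.63/0.04 = 15.7500.
Prior odds = 16.5439/15.7500 = 1.0504, so P(S) = 1.0504/(1+1.0504) ≈ 0.51.

P(S) = 0.51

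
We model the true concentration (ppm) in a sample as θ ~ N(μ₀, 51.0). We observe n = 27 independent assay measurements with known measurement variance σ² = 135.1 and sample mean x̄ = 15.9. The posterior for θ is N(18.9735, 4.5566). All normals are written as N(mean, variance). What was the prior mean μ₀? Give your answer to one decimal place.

With known observation variance, the Normal–Normal posterior has precision τ_n = τ₀ + n/σ² and mean μ_n = (τ₀μ₀ + (n/σ²)x̄)/τ_n.
Here τ₀ = 1/51.0 = 0.019608 and τ_data = 27/135.1 = 0.199852, so τ_n = 0.219460.
Rearranging for μ₀: μ₀ = (μ_n·τ_n − τ_data·x̄)/τ₀ = (18.9735·0.219460 − 0.199852·15.9) / 0.019608 = 0.986278/0.019608 ≈ 50.3.

μ₀ = 50.3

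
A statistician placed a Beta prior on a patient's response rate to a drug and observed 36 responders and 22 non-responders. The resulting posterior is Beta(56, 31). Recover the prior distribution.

Beta(20, 9)

Beta is conjugate to the binomial likelihood: posterior = Beta(α+s, β+f).
So α = 56 − 36 = 20 and β = 31 − 22 = 9.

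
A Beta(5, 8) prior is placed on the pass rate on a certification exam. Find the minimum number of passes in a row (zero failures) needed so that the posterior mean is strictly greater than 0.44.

k = 2

After k passes and 0 failures the posterior is Beta(5+k, 8), with mean (5+k)/(5+8+k).
Set (5+k)/(13+k) > 0.44 and solve: k > (0.44·13 − 5)/(1 − 0.44) = 1.286.
The smallest integer exceeding 1.286 is 2.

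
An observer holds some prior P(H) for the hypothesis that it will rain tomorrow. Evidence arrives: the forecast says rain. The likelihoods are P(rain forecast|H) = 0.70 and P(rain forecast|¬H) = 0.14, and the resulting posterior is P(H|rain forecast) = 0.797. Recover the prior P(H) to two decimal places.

Bayes' rule in odds form gives O(H|E) = O(H)·[P(E|H)/P(E|¬H)], hence O(H) = O(H|E)/LR.
Posterior odds = 0.797/(1−0.797) = 3.9261. LR = 0.70/0.14 = 5.0000.
Prior odds = 3.9261/5.0000 = 0.7852, so P(H) = 0.7852/(1+0.7852) ≈ 0.44.

P(H) = 0.44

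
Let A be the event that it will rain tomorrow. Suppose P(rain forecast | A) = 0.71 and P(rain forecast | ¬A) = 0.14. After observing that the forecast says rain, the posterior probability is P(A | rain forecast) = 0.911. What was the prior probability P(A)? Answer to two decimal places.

P(A) = 0.67

In odds form, posterior odds = prior odds × likelihood ratio, so prior odds = posterior odds ÷ LR.
Posterior odds = 0.911/(1−0.911) = 10.2360. LR = 0.71/0.14 = 5.0714.
Prior odds = 10.2360/5.0714 = 2.0184, so P(A) = 2.0184/(1+2.0184) ≈ 0.67.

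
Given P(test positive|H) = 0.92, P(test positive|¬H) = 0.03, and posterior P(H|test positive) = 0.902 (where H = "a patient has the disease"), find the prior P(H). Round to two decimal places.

In odds form, posterior odds = prior odds × likelihood ratio, so prior odds = posterior odds ÷ LR.
Posterior odds = 0.902/(1−0.902) = 9.2041. LR = 0.92/0.03 = 30.6667.
Prior odds = 9.2041/30.6667 = 0.3001, so P(H) = 0.3001/(1+0.3001) ≈ 0.23.

P(H) = 0.23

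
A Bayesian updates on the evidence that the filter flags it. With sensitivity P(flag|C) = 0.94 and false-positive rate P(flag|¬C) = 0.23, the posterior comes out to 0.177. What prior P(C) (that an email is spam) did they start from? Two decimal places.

In odds form, posterior odds = prior odds × likelihood ratio, so prior odds = posterior odds ÷ LR.
Posterior odds = 0.177/(1−0.177) = 0.2151. LR = 0.94/0.23 = 4.0870.
Prior odds = 0.2151/4.0870 = 0.0526, so P(C) = 0.0526/(1+0.0526) ≈ 0.05.

P(C) = 0.05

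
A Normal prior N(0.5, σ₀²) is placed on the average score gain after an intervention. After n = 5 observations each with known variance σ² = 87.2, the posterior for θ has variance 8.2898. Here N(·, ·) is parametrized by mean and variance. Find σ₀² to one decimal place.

σ₀² = 15.8

Posterior precision equals prior precision plus data precision: 1/σ_n² = 1/σ₀² + n/σ².
So 1/σ₀² = 1/8.2898 − 5/87.2 = 0.120630 − 0.057339 = 0.063291.
Hence σ₀² = 1/0.063291 ≈ 15.8.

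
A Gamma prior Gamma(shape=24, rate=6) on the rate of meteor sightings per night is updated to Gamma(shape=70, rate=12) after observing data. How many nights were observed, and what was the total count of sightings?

n = 6 nights with total 46 sightings

Gamma–Poisson conjugacy: posterior shape = α + Σxᵢ, posterior rate = β + n.
Matching: Σxᵢ = 70 − 24 = 46 and n = 12 − 6 = 6.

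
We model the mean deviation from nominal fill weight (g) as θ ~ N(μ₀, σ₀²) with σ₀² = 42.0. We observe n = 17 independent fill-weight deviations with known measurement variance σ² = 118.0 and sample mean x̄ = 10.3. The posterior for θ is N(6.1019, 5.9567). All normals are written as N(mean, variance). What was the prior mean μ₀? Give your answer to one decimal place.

μ₀ = -19.3

The posterior mean is a precision-weighted average: μ_n = (τ₀μ₀ + τ_data·x̄)/(τ₀+τ_data), with τ₀=1/σ₀² and τ_data=n/σ².
Here τ₀ = 1/42.0 = 0.023810 and τ_data = 17/118.0 = 0.144068, so τ_n = 0.167878.
Rearranging for μ₀: μ₀ = (μ_n·τ_n − τ_data·x̄)/τ₀ = (6.1019·0.167878 − 0.144068·10.3) / 0.023810 = -0.459526/0.023810 ≈ -19.3.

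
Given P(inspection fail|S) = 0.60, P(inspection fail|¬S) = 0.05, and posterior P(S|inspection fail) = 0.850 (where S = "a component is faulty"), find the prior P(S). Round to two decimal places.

Bayes' rule in odds form gives O(S|E) = O(S)·[P(E|S)/P(E|¬S)], hence O(S) = O(S|E)/LR.
Posterior odds = 0.850/(1−0.850) = 5.6667. LR = 0.60/0.05 = 12.0000.
Prior odds = 5.6667/12.0000 = 0.4722, so P(S) = 0.4722/(1+0.4722) ≈ 0.32.

P(S) = 0.32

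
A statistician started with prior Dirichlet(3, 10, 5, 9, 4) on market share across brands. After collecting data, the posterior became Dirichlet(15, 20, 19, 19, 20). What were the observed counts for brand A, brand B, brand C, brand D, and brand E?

For a Dirichlet(α) prior with multinomial counts c, the posterior is Dirichlet(α + c) componentwise.
Counts are posterior − prior componentwise: 15−3=12, 20−10=10, 19−5=14, 19−9=10, 20−4=16.

counts (12, 10, 14, 10, 16)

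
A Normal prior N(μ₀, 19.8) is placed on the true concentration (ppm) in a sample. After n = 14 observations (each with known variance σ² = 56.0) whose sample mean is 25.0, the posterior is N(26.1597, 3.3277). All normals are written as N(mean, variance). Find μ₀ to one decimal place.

μ₀ = 31.9

The posterior mean is a precision-weighted average: μ_n = (τ₀μ₀ + τ_data·x̄)/(τ₀+τ_data), with τ₀=1/σ₀² and τ_data=n/σ².
Here τ₀ = 1/19.8 = 0.050505 and τ_data = 14/56.0 = 0.250000, so τ_n = 0.300505.
Rearranging for μ₀: μ₀ = (μ_n·τ_n − τ_data·x̄)/τ₀ = (26.1597·0.300505 − 0.250000·25.0) / 0.050505 = 1.611121/0.050505 ≈ 31.9.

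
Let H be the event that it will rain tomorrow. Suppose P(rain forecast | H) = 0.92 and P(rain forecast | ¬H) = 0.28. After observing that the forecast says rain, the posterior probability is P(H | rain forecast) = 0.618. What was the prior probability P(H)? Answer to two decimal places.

P(H) = 0.33

Bayes' rule in odds form gives O(H|E) = O(H)·[P(E|H)/P(E|¬H)], hence O(H) = O(H|E)/LR.
Posterior odds = 0.618/(1−0.618) = 1.6178. LR = 0.92/0.28 = 3.2857.
Prior odds = 1.6178/3.2857 = 0.4924, so P(H) = 0.4924/(1+0.4924) ≈ 0.33.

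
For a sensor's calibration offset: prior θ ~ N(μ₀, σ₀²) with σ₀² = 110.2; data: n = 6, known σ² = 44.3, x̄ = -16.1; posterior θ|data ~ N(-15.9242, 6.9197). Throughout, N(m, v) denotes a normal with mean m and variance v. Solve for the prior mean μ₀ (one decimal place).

μ₀ = -13.3

The posterior mean is a precision-weighted average: μ_n = (τ₀μ₀ + τ_data·x̄)/(τ₀+τ_data), with τ₀=1/σ₀² and τ_data=n/σ².
Here τ₀ = 1/110.2 = 0.009074 and τ_data = 6/44.3 = 0.135440, so τ_n = 0.144514.
Rearranging for μ₀: μ₀ = (μ_n·τ_n − τ_data·x̄)/τ₀ = (-15.9242·0.144514 − 0.135440·-16.1) / 0.009074 = -0.120686/0.009074 ≈ -13.3.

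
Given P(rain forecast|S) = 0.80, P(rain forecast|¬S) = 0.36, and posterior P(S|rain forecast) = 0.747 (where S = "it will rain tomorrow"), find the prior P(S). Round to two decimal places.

In odds form, posterior odds = prior odds × likelihood ratio, so prior odds = posterior odds ÷ LR.
Posterior odds = 0.747/(1−0.747) = 2.9526. LR = 0.80/0.36 = 2.2222.
Prior odds = 2.9526/2.2222 = 1.3287, so P(S) = 1.3287/(1+1.3287) ≈ 0.57.

P(S) = 0.57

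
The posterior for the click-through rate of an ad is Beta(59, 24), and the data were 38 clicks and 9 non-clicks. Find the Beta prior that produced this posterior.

Under Beta–binomial conjugacy the posterior parameters are (a+s, b+f).
So a = 59 − 38 = 21 and b = 24 − 9 = 15.

Beta(21, 15)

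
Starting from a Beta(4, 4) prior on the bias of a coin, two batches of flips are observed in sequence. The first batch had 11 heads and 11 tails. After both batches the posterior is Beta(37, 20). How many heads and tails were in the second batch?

22 heads and 5 tails

Sequential conjugate updates are equivalent to a single update on the pooled data, so total successes = posterior α − prior α and total failures = posterior β − prior β.
Total across both batches: 37−4=33 heads, 20−4=16 tails.
Subtract the first batch: 33−11=22 heads and 16−11=5 tails.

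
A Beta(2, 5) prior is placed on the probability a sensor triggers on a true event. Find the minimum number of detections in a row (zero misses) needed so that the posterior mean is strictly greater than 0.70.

After k detections and 0 misses the posterior is Beta(2+k, 5), with mean (2+k)/(2+5+k).
Set (2+k)/(7+k) > 0.70 and solve: k > (0.70·7 − 2)/(1 − 0.70) = 9.667.
The smallest integer exceeding 9.667 is 10.

k = 10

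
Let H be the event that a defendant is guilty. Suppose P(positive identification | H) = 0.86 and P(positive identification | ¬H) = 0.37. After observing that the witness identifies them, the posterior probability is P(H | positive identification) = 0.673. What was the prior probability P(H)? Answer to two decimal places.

Bayes' rule in odds form gives O(H|E) = O(H)·[P(E|H)/P(E|¬H)], hence O(H) = O(H|E)/LR.
Posterior odds = 0.673/(1−0.673) = 2.0581. LR = 0.86/0.37 = 2.3243.
Prior odds = 2.0581/2.3243 = 0.8855, so P(H) = 0.8855/(1+0.8855) ≈ 0.47.

P(H) = 0.47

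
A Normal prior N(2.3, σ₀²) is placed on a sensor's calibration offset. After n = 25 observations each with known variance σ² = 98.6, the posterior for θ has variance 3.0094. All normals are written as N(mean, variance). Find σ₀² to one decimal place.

σ₀² = 12.7

Posterior precision equals prior precision plus data precision: 1/σ_n² = 1/σ₀² + n/σ².
So 1/σ₀² = 1/3.0094 − 25/98.6 = 0.332292 − 0.253550 = 0.078742.
Hence σ₀² = 1/0.078742 ≈ 12.7.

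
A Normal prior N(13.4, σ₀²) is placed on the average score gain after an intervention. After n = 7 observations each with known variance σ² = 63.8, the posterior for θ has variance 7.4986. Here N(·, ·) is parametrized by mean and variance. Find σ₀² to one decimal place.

σ₀² = 42.3

For the Normal–Normal model with known σ², precisions add: τ_n = τ₀ + n/σ².
So 1/σ₀² = 1/7.4986 − 7/63.8 = 0.133358 − 0.109718 = 0.023640.
Hence σ₀² = 1/0.023640 ≈ 42.3.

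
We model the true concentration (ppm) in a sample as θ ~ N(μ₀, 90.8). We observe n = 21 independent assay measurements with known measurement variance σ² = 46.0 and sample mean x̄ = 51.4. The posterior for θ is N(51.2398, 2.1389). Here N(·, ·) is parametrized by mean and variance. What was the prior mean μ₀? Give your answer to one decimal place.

With known observation variance, the Normal–Normal posterior has precision τ_n = τ₀ + n/σ² and mean μ_n = (τ₀μ₀ + (n/σ²)x̄)/τ_n.
Here τ₀ = 1/90.8 = 0.011013 and τ_data = 21/46.0 = 0.456522, so τ_n = 0.467535.
Rearranging for μ₀: μ₀ = (μ_n·τ_n − τ_data·x̄)/τ₀ = (51.2398·0.467535 − 0.456522·51.4) / 0.011013 = 0.491169/0.011013 ≈ 44.6.

μ₀ = 44.6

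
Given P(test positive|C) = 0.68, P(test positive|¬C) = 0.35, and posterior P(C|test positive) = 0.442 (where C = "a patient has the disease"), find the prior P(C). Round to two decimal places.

In odds form, posterior odds = prior odds × likelihood ratio, so prior odds = posterior odds ÷ LR.
Posterior odds = 0.442/(1−0.442) = 0.7921. LR = 0.68/0.35 = 1.9429.
Prior odds = 0.7921/1.9429 = 0.4077, so P(C) = 0.4077/(1+0.4077) ≈ 0.29.

P(C) = 0.29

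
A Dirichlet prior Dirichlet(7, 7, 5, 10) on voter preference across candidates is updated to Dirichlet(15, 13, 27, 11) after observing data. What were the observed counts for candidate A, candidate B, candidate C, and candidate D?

For a Dirichlet(α) prior with multinomial counts c, the posterior is Dirichlet(α + c) componentwise.
Counts are posterior − prior componentwise: 15−7=8, 13−7=6, 27−5=22, 11−10=1.

counts (8, 6, 22, 1)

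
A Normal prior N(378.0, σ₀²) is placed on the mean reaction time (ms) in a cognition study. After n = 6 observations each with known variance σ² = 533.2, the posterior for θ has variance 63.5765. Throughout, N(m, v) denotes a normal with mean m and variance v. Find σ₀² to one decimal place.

σ₀² = 223.4

For the Normal–Normal model with known σ², precisions add: τ_n = τ₀ + n/σ².
So 1/σ₀² = 1/63.5765 − 6/533.2 = 0.015729 − 0.011253 = 0.004476.
Hence σ₀² = 1/0.004476 ≈ 223.4.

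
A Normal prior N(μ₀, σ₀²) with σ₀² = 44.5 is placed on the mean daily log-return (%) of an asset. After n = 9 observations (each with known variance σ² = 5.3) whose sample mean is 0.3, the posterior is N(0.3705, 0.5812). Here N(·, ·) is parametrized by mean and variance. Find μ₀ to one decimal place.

μ₀ = 5.7

The posterior mean is a precision-weighted average: μ_n = (τ₀μ₀ + τ_data·x̄)/(τ₀+τ_data), with τ₀=1/σ₀² and τ_data=n/σ².
Here τ₀ = 1/44.5 = 0.022472 and τ_data = 9/5.3 = 1.698113, so τ_n = 1.720585.
Rearranging for μ₀: μ₀ = (μ_n·τ_n − τ_data·x̄)/τ₀ = (0.3705·1.720585 − 1.698113·0.3) / 0.022472 = 0.128043/0.022472 ≈ 5.7.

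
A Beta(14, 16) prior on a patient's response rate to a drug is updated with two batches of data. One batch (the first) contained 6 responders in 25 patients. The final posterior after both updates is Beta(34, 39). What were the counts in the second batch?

14 responders and 4 non-responders

Because Beta–binomial updating is additive in the counts, the combined data contributed (α_post−α_prior, β_post−β_prior) successes and failures.
Total across both batches: 34−14=20 responders, 39−16=23 non-responders.
Subtract the first batch: 20−6=14 responders and 23−19=4 non-responders.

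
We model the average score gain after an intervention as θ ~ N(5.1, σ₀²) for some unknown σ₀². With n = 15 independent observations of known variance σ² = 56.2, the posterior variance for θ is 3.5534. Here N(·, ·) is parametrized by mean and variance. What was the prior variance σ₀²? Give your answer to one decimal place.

σ₀² = 68.9

For the Normal–Normal model with known σ², precisions add: τ_n = τ₀ + n/σ².
So 1/σ₀² = 1/3.5534 − 15/56.2 = 0.281421 − 0.266904 = 0.014517.
Hence σ₀² = 1/0.014517 ≈ 68.9.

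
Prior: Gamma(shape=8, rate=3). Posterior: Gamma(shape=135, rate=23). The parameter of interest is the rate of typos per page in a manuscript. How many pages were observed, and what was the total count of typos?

n = 20 pages with total 127 typos

Gamma–Poisson conjugacy: posterior shape = α + Σxᵢ, posterior rate = β + n.
Matching: Σxᵢ = 135 − 8 = 127 and n = 23 − 3 = 20.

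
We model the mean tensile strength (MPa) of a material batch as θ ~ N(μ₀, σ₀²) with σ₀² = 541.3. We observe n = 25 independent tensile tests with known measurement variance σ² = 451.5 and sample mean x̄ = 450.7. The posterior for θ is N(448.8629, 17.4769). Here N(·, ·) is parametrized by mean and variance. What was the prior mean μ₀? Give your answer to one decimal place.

μ₀ = 393.8

With known observation variance, the Normal–Normal posterior has precision τ_n = τ₀ + n/σ² and mean μ_n = (τ₀μ₀ + (n/σ²)x̄)/τ_n.
Here τ₀ = 1/541.3 = 0.001847 and τ_data = 25/451.5 = 0.055371, so τ_n = 0.057218.
Rearranging for μ₀: μ₀ = (μ_n·τ_n − τ_data·x̄)/τ₀ = (448.8629·0.057218 − 0.055371·450.7) / 0.001847 = 0.727328/0.001847 ≈ 393.8.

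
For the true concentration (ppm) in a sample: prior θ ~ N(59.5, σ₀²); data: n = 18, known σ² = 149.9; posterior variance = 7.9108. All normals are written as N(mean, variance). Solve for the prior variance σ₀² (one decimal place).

Posterior precision equals prior precision plus data precision: 1/σ_n² = 1/σ₀² + n/σ².
So 1/σ₀² = 1/7.9108 − 18/149.9 = 0.126409 − 0.120080 = 0.006329.
Hence σ₀² = 1/0.006329 ≈ 158.0.

σ₀² = 158.0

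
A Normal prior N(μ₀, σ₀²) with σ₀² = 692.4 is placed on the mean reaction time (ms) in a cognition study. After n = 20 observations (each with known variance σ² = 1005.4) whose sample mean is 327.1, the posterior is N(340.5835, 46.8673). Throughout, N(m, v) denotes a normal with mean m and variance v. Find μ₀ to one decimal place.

μ₀ = 526.3

With known observation variance, the Normal–Normal posterior has precision τ_n = τ₀ + n/σ² and mean μ_n = (τ₀μ₀ + (n/σ²)x̄)/τ_n.
Here τ₀ = 1/692.4 = 0.001444 and τ_data = 20/1005.4 = 0.019893, so τ_n = 0.021337.
Rearranging for μ₀: μ₀ = (μ_n·τ_n − τ_data·x̄)/τ₀ = (340.5835·0.021337 − 0.019893·327.1) / 0.001444 = 0.760030/0.001444 ≈ 526.3.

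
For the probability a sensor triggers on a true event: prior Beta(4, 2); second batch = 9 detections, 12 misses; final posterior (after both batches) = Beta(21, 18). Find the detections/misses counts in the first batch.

8 detections and 4 misses

Sequential conjugate updates are equivalent to a single update on the pooled data, so total successes = posterior α − prior α and total failures = posterior β − prior β.
Total across both batches: 21−4=17 detections, 18−2=16 misses.
Subtract the second batch: 17−9=8 detections and 16−12=4 misses.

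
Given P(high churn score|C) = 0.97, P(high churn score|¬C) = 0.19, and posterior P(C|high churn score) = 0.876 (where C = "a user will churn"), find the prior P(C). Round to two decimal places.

In odds form, posterior odds = prior odds × likelihood ratio, so prior odds = posterior odds ÷ LR.
Posterior odds = 0.876/(1−0.876) = 7.0645. LR = 0.97/0.19 = 5.1053.
Prior odds = 7.0645/5.1053 = 1.3838, so P(C) = 1.3838/(1+1.3838) ≈ 0.58.

P(C) = 0.58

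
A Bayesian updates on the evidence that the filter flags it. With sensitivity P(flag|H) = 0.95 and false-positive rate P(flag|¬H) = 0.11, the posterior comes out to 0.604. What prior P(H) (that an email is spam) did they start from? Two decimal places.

In odds form, posterior odds = prior odds × likelihood ratio, so prior odds = posterior odds ÷ LR.
Posterior odds = 0.604/(1−0.604) = 1.5253. LR = 0.95/0.11 = 8.6364.
Prior odds = 1.5253/8.6364 = 0.1766, so P(H) = 0.1766/(1+0.1766) ≈ 0.15.

P(H) = 0.15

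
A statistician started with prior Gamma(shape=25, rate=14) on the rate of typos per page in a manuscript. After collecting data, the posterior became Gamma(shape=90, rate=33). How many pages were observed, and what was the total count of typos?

n = 19 pages with total 65 typos

Gamma–Poisson conjugacy: posterior shape = α + Σxᵢ, posterior rate = β + n.
Matching: Σxᵢ = 90 − 25 = 65 and n = 33 − 14 = 19.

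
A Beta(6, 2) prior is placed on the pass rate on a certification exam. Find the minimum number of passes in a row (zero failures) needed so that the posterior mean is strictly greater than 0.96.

k = 43

After k passes and 0 failures the posterior is Beta(6+k, 2), with mean (6+k)/(6+2+k).
Set (6+k)/(8+k) > 0.96 and solve: k > (0.96·8 − 6)/(1 − 0.96) = 42.000.
The smallest integer exceeding 42.000 is 43, and checking k=43: (49)/(51) = 0.9608 > 0.96.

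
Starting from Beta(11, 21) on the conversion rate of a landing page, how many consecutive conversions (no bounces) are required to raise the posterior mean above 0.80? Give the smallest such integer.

k = 74

After k conversions and 0 bounces the posterior is Beta(11+k, 21), with mean (11+k)/(11+21+k).
Set (11+k)/(32+k) > 0.80 and solve: k > (0.80·32 − 11)/(1 − 0.80) = 73.000.
The smallest integer exceeding 73.000 is 74, and checking k=74: (85)/(106) = 0.8019 > 0.80.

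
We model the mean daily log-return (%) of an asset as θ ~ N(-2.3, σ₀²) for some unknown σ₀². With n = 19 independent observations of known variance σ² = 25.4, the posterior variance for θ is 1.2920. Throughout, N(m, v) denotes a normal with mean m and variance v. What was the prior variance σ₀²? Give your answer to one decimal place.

Posterior precision equals prior precision plus data precision: 1/σ_n² = 1/σ₀² + n/σ².
So 1/σ₀² = 1/1.2920 − 19/25.4 = 0.773994 − 0.748031 = 0.025963.
Hence σ₀² = 1/0.025963 ≈ 38.5.

σ₀² = 38.5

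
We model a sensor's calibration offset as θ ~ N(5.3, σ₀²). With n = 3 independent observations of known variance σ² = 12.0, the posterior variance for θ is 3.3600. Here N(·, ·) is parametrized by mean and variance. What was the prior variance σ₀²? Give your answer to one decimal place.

σ₀² = 21.0

For the Normal–Normal model with known σ², precisions add: τ_n = τ₀ + n/σ².
So 1/σ₀² = 1/3.3600 − 3/12.0 = 0.297619 − 0.250000 = 0.047619.
Hence σ₀² = 1/0.047619 ≈ 21.0.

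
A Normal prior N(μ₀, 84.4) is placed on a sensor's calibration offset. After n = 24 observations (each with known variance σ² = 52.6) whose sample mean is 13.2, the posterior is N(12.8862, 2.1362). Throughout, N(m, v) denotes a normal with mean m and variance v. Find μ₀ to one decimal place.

With known observation variance, the Normal–Normal posterior has precision τ_n = τ₀ + n/σ² and mean μ_n = (τ₀μ₀ + (n/σ²)x̄)/τ_n.
Here τ₀ = 1/84.4 = 0.011848 and τ_data = 24/52.6 = 0.456274, so τ_n = 0.468122.
Rearranging for μ₀: μ₀ = (μ_n·τ_n − τ_data·x̄)/τ₀ = (12.8862·0.468122 − 0.456274·13.2) / 0.011848 = 0.009497/0.011848 ≈ 0.8.

μ₀ = 0.8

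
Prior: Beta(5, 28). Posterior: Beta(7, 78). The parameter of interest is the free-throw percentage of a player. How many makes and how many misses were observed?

2 makes and 50 misses

Beta is conjugate to the binomial likelihood: posterior = Beta(α+s, β+f).
Match parameters: s=7−5=2, f=78−28=50.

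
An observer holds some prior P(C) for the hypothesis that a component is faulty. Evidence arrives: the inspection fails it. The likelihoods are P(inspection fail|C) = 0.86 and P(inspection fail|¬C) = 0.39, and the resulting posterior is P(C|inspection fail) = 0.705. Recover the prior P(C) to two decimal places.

P(C) = 0.52

Bayes' rule in odds form gives O(C|E) = O(C)·[P(E|C)/P(E|¬C)], hence O(C) = O(C|E)/LR.
Posterior odds = 0.705/(1−0.705) = 2.3898. LR = 0.86/0.39 = 2.2051.
Prior odds = 2.3898/2.2051 = 1.0838, so P(C) = 1.0838/(1+1.0838) ≈ 0.52.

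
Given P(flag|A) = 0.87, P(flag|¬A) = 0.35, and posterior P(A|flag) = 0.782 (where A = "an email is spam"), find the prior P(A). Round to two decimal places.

In odds form, posterior odds = prior odds × likelihood ratio, so prior odds = posterior odds ÷ LR.
Posterior odds = 0.782/(1−0.782) = 3.5872. LR = 0.87/0.35 = 2.4857.
Prior odds = 3.5872/2.4857 = 1.4431, so P(A) = 1.4431/(1+1.4431) ≈ 0.59.

P(A) = 0.59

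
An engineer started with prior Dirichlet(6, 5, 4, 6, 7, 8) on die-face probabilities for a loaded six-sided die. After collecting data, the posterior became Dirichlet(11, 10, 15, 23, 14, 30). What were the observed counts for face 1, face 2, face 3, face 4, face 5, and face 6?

counts (5, 5, 11, 17, 7, 22)

For a Dirichlet(α) prior with multinomial counts c, the posterior is Dirichlet(α + c) componentwise.
Counts are posterior − prior componentwise: 11−6=5, 10−5=5, 15−4=11, 23−6=17, 14−7=7, 30−8=22.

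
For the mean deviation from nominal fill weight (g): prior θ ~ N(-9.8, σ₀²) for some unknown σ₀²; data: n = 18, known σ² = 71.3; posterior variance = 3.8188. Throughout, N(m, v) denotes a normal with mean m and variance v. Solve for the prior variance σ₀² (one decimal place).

For the Normal–Normal model with known σ², precisions add: τ_n = τ₀ + n/σ².
So 1/σ₀² = 1/3.8188 − 18/71.3 = 0.261862 − 0.252454 = 0.009408.
Hence σ₀² = 1/0.009408 ≈ 106.3.

σ₀² = 106.3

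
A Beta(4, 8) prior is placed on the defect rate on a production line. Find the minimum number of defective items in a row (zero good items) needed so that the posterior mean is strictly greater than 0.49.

k = 4

After k defective items and 0 good items the posterior is Beta(4+k, 8), with mean (4+k)/(4+8+k).
Set (4+k)/(12+k) > 0.49 and solve: k > (0.49·12 − 4)/(1 − 0.49) = 3.686.
The smallest integer exceeding 3.686 is 4.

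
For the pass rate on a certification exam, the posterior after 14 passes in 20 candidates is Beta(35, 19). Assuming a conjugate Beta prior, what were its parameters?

Beta(21, 13)

A Beta(α, β) prior with s successes and f failures in binomial data gives a Beta(α+s, β+f) posterior.
So α = 35 − 14 = 21 and β = 19 − 6 = 13.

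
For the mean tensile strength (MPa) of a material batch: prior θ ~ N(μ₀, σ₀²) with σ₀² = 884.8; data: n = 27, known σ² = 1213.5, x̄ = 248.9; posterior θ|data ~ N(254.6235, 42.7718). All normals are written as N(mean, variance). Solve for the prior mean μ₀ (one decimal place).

μ₀ = 367.3

With known observation variance, the Normal–Normal posterior has precision τ_n = τ₀ + n/σ² and mean μ_n = (τ₀μ₀ + (n/σ²)x̄)/τ_n.
Here τ₀ = 1/884.8 = 0.001130 and τ_data = 27/1213.5 = 0.022250, so τ_n = 0.023380.
Rearranging for μ₀: μ₀ = (μ_n·τ_n − τ_data·x̄)/τ₀ = (254.6235·0.023380 − 0.022250·248.9) / 0.001130 = 0.415072/0.001130 ≈ 367.3.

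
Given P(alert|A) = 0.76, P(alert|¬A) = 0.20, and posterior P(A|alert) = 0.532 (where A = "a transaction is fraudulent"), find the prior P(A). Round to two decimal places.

P(A) = 0.23

In odds form, posterior odds = prior odds × likelihood ratio, so prior odds = posterior odds ÷ LR.
Posterior odds = 0.532/(1−0.532) = 1.1368. LR = 0.76/0.20 = 3.8000.
Prior odds = 1.1368/3.8000 = 0.2992, so P(A) = 0.2992/(1+0.2992) ≈ 0.23.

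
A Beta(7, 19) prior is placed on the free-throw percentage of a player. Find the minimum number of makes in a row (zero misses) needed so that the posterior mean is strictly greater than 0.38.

k = 5

After k makes and 0 misses the posterior is Beta(7+k, 19), with mean (7+k)/(7+19+k).
Set (7+k)/(26+k) > 0.38 and solve: k > (0.38·26 − 7)/(1 − 0.38) = 4.645.
The smallest integer exceeding 4.645 is 5, and checking k=5: (12)/(31) = 0.3871 > 0.38.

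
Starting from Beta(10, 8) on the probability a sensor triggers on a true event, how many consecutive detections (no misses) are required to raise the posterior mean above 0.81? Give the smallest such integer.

After k detections and 0 misses the posterior is Beta(10+k, 8), with mean (10+k)/(10+8+k).
Set (10+k)/(18+k) > 0.81 and solve: k > (0.81·18 − 10)/(1 − 0.81) = 24.105.
The smallest integer exceeding 24.105 is 25.

k = 25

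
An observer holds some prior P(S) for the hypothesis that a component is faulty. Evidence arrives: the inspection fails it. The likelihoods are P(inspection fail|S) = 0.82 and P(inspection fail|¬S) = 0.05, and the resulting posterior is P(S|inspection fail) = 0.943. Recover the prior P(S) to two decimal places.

P(S) = 0.50

Bayes' rule in odds form gives O(S|E) = O(S)·[P(E|S)/P(E|¬S)], hence O(S) = O(S|E)/LR.
Posterior odds = 0.943/(1−0.943) = 16.5439. LR = 0.82/0.05 = 16.4000.
Prior odds = 16.5439/16.4000 = 1.0088, so P(S) = 1.0088/(1+1.0088) ≈ 0.50.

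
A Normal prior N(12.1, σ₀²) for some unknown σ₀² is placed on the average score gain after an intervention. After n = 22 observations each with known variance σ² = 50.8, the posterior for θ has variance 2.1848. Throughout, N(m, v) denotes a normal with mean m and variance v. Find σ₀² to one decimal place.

For the Normal–Normal model with known σ², precisions add: τ_n = τ₀ + n/σ².
So 1/σ₀² = 1/2.1848 − 22/50.8 = 0.457708 − 0.433071 = 0.024637.
Hence σ₀² = 1/0.024637 ≈ 40.6.

σ₀² = 40.6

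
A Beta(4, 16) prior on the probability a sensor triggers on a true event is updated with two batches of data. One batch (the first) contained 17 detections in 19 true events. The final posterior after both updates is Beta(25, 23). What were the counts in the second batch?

4 detections and 5 misses

Sequential conjugate updates are equivalent to a single update on the pooled data, so total successes = posterior α − prior α and total failures = posterior β − prior β.
Total across both batches: 25−4=21 detections, 23−16=7 misses.
Subtract the first batch: 21−17=4 detections and 7−2=5 misses.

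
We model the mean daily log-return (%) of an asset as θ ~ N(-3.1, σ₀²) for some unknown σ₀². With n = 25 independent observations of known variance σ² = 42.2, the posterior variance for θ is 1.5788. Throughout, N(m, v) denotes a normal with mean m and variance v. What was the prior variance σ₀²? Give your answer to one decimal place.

Posterior precision equals prior precision plus data precision: 1/σ_n² = 1/σ₀² + n/σ².
So 1/σ₀² = 1/1.5788 − 25/42.2 = 0.633392 − 0.592417 = 0.040975.
Hence σ₀² = 1/0.040975 ≈ 24.4.

σ₀² = 24.4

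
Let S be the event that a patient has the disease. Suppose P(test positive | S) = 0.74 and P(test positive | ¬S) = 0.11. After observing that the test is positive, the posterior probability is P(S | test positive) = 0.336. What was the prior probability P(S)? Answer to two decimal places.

Bayes' rule in odds form gives O(S|E) = O(S)·[P(E|S)/P(E|¬S)], hence O(S) = O(S|E)/LR.
Posterior odds = 0.336/(1−0.336) = 0.5060. LR = 0.74/0.11 = 6.7273.
Prior odds = 0.5060/6.7273 = 0.0752, so P(S) = 0.0752/(1+0.0752) ≈ 0.07.

P(S) = 0.07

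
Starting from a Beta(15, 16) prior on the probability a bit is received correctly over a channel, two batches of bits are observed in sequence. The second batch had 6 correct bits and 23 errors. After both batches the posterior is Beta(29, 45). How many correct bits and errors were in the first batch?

8 correct bits and 6 errors

Sequential conjugate updates are equivalent to a single update on the pooled data, so total successes = posterior α − prior α and total failures = posterior β − prior β.
Total across both batches: 29−15=14 correct bits, 45−16=29 errors.
Subtract the second batch: 14−6=8 correct bits and 29−23=6 errors.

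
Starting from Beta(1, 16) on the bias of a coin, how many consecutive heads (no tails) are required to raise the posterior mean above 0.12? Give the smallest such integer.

k = 2

After k heads and 0 tails the posterior is Beta(1+k, 16), with mean (1+k)/(1+16+k).
Set (1+k)/(17+k) > 0.12 and solve: k > (0.12·17 − 1)/(1 − 0.12) = 1.182.
The smallest integer exceeding 1.182 is 2.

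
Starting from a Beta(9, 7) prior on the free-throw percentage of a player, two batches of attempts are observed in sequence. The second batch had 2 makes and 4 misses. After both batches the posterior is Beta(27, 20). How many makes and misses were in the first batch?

Sequential conjugate updates are equivalent to a single update on the pooled data, so total successes = posterior α − prior α and total failures = posterior β − prior β.
Total across both batches: 27−9=18 makes, 20−7=13 misses.
Subtract the second batch: 18−2=16 makes and 13−4=9 misses.

16 makes and 9 misses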